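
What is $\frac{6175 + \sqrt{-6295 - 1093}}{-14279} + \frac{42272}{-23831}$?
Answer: $- \frac{750758313}{340282849} - \frac{2 i \sqrt{1847}}{14279} \approx -2.2063 - 0.0060196 i$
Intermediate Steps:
$\frac{6175 + \sqrt{-6295 - 1093}}{-14279} + \frac{42272}{-23831} = \left(6175 + \sqrt{-7388}\right) \left(- \frac{1}{14279}\right) + 42272 \left(- \frac{1}{23831}\right) = \left(6175 + 2 i \sqrt{1847}\right) \left(- \frac{1}{14279}\right) - \frac{42272}{23831} = \left(- \frac{6175}{14279} - \frac{2 i \sqrt{1847}}{14279}\right) - \frac{42272}{23831} = - \frac{750758313}{340282849} - \frac{2 i \sqrt{1847}}{14279}$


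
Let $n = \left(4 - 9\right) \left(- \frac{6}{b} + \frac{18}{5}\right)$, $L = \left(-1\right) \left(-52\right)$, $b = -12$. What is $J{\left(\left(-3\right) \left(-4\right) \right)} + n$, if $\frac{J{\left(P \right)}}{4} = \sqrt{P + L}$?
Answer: $\frac{23}{2} \approx 11.5$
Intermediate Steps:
$L = 52$
$J{\left(P \right)} = 4 \sqrt{52 + P}$ ($J{\left(P \right)} = 4 \sqrt{P + 52} = 4 \sqrt{52 + P}$)
$n = - \frac{41}{2}$ ($n = \left(4 - 9\right) \left(- \frac{6}{-12} + \frac{18}{5}\right) = - 5 \left(\left(-6\right) \left(- \frac{1}{12}\right) + 18 \cdot \frac{1}{5}\right) = - 5 \left(\frac{1}{2} + \frac{18}{5}\right) = \left(-5\right) \frac{41}{10} = - \frac{41}{2} \approx -20.5$)
$J{\left(\left(-3\right) \left(-4\right) \right)} + n = 4 \sqrt{52 - -12} - \frac{41}{2} = 4 \sqrt{52 + 12} - \frac{41}{2} = 4 \sqrt{64} - \frac{41}{2} = 4 \cdot 8 - \frac{41}{2} = 32 - \frac{41}{2} = \frac{23}{2}$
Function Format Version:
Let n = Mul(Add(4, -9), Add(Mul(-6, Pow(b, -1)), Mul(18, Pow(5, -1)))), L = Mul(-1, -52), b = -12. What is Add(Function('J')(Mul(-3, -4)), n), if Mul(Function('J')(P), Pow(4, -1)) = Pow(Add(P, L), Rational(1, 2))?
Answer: Rational(23, 2) ≈ 11.500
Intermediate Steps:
L = 52
Function('J')(P) = Mul(4, Pow(Add(52, P), Rational(1, 2))) (Function('J')(P) = Mul(4, Pow(Add(P, 52), Rational(1, 2))) = Mul(4, Pow(Add(52, P), Rational(1, 2))))
n = Rational(-41, 2) (n = Mul(Add(4, -9), Add(Mul(-6, Pow(-12, -1)), Mul(18, Pow(5, -1)))) = Mul(-5, Add(Mul(-6, Rational(-1, 12)), Mul(18, Rational(1, 5)))) = Mul(-5, Add(Rational(1, 2), Rational(18, 5))) = Mul(-5, Rational(41, 10)) = Rational(-41, 2) ≈ -20.500)
Add(Function('J')(Mul(-3, -4)), n) = Add(Mul(4, Pow(Add(52, Mul(-3, -4)), Rational(1, 2))), Rational(-41, 2)) = Add(Mul(4, Pow(Add(52, 12), Rational(1, 2))), Rational(-41, 2)) = Add(Mul(4, Pow(64, Rational(1, 2))), Rational(-41, 2)) = Add(Mul(4, 8), Rational(-41, 2)) = Add(32, Rational(-41, 2)) = Rational(23, 2)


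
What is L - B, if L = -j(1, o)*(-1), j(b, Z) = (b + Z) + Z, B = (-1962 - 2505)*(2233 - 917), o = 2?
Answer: 5878577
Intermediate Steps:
B = -5878572 (B = -4467*1316 = -5878572)
j(b, Z) = b + 2*Z (j(b, Z) = (Z + b) + Z = b + 2*Z)
L = 5 (L = -(1 + 2*2)*(-1) = -(1 + 4)*(-1) = -1*5*(-1) = -5*(-1) = 5)
L - B = 5 - 1*(-5878572) = 5 + 5878572 = 5878577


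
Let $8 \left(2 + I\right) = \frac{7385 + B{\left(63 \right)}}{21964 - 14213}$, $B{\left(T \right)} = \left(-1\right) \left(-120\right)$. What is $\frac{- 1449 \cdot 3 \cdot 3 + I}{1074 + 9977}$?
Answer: $- \frac{808762839}{685250408} \approx -1.1802$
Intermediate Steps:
$B{\left(T \right)} = 120$
$I = - \frac{116511}{62008}$ ($I = -2 + \frac{\left(7385 + 120\right) \frac{1}{21964 - 14213}}{8} = -2 + \frac{7505 \cdot \frac{1}{7751}}{8} = -2 + \frac{1}{8} \cdot \frac{7505}{7751} = -2 + \frac{7505}{62008} = - \frac{116511}{62008} \approx -1.879$)
$\frac{- 1449 \cdot 3 \cdot 3 + I}{1074 + 9977} = \frac{- 1449 \cdot 3 \cdot 3 - \frac{116511}{62008}}{1074 + 9977} = \frac{\left(-1449\right) 9 - \frac{116511}{62008}}{11051} = \left(-13041 - \frac{116511}{62008}\right) \frac{1}{11051} = \left(- \frac{808762839}{62008}\right) \frac{1}{11051} = - \frac{808762839}{685250408}$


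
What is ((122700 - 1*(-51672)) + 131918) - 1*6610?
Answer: 299680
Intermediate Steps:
((122700 - 1*(-51672)) + 131918) - 1*6610 = ((122700 + 51672) + 131918) - 6610 = (174372 + 131918) - 6610 = 306290 - 6610 = 299680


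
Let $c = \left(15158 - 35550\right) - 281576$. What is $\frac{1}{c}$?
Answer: $- \frac{1}{301968} \approx -3.3116 \cdot 10^{-6}$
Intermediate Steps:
$c = -301968$ ($c = \left(15158 - 35550\right) - 281576 = -20392 - 281576 = -301968$)
$\frac{1}{c} = \frac{1}{-301968} = - \frac{1}{301968}$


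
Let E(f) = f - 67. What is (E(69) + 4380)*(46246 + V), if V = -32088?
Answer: 62040356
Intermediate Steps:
E(f) = -67 + f
(E(69) + 4380)*(46246 + V) = ((-67 + 69) + 4380)*(46246 - 32088) = (2 + 4380)*14158 = 4382*14158 = 62040356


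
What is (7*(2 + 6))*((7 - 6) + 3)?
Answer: 224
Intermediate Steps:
(7*(2 + 6))*((7 - 6) + 3) = (7*8)*(1 + 3) = 56*4 = 224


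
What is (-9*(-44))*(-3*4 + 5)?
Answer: -2772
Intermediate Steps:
(-9*(-44))*(-3*4 + 5) = 396*(-12 + 5) = 396*(-7) = -2772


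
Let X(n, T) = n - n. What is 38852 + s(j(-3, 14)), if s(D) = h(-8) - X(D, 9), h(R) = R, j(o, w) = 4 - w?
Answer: 38844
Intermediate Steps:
X(n, T) = 0
s(D) = -8 (s(D) = -8 - 1*0 = -8 + 0 = -8)
38852 + s(j(-3, 14)) = 38852 - 8 = 38844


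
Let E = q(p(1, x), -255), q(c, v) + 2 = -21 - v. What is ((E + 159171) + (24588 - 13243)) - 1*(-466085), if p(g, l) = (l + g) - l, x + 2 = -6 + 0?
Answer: 636833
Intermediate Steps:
x = -8 (x = -2 + (-6 + 0) = -2 - 6 = -8)
p(g, l) = g (p(g, l) = (g + l) - l = g)
q(c, v) = -23 - v (q(c, v) = -2 + (-21 - v) = -23 - v)
E = 232 (E = -23 - 1*(-255) = -23 + 255 = 232)
((E + 159171) + (24588 - 13243)) - 1*(-466085) = ((232 + 159171) + (24588 - 13243)) - 1*(-466085) = (159403 + 11345) + 466085 = 170748 + 466085 = 636833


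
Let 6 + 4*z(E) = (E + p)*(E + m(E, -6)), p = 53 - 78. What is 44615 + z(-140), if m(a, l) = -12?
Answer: 101767/2 ≈ 50884.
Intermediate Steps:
p = -25
z(E) = -3/2 + (-25 + E)*(-12 + E)/4 (z(E) = -3/2 + ((E - 25)*(E - 12))/4 = -3/2 + ((-25 + E)*(-12 + E))/4 = -3/2 + (-25 + E)*(-12 + E)/4)
44615 + z(-140) = 44615 + (147/2 - 37/4*(-140) + (1/4)*(-140)**2) = 44615 + (147/2 + 1295 + (1/4)*19600) = 44615 + (147/2 + 1295 + 4900) = 44615 + 12537/2 = 101767/2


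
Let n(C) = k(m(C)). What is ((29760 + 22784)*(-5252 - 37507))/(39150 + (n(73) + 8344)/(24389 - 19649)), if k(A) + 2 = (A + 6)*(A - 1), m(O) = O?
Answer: -1064949496704/18558503 ≈ -57383.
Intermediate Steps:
k(A) = -2 + (-1 + A)*(6 + A) (k(A) = -2 + (A + 6)*(A - 1) = -2 + (6 + A)*(-1 + A) = -2 + (-1 + A)*(6 + A))
n(C) = -8 + C**2 + 5*C
((29760 + 22784)*(-5252 - 37507))/(39150 + (n(73) + 8344)/(24389 - 19649)) = ((29760 + 22784)*(-5252 - 37507))/(39150 + ((-8 + 73**2 + 5*73) + 8344)/(24389 - 19649)) = (52544*(-42759))/(39150 + ((-8 + 5329 + 365) + 8344)/4740) = -2246728896/(39150 + (5686 + 8344)*(1/4740)) = -2246728896/(39150 + 14030*(1/4740)) = -2246728896/(39150 + 1403/474) = -2246728896/18558503/474 = -2246728896*474/18558503 = -1064949496704/18558503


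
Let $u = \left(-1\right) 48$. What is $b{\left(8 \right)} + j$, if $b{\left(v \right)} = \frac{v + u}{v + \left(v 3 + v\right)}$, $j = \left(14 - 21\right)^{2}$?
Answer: $48$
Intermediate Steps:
$u = -48$
$j = 49$ ($j = \left(-7\right)^{2} = 49$)
$b{\left(v \right)} = \frac{-48 + v}{5 v}$ ($b{\left(v \right)} = \frac{v - 48}{v + \left(v 3 + v\right)} = \frac{-48 + v}{v + \left(3 v + v\right)} = \frac{-48 + v}{v + 4 v} = \frac{-48 + v}{5 v}$)
$b{\left(8 \right)} + j = \frac{-48 + 8}{5 \cdot 8} + 49 = \frac{1}{5} \cdot \frac{1}{8} \left(-40\right) + 49 = -1 + 49 = 48$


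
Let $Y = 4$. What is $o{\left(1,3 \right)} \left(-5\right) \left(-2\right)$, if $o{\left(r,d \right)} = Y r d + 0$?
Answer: $120$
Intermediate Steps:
$o{\left(r,d \right)} = 4 d r$ ($o{\left(r,d \right)} = 4 r d + 0 = 4 d r + 0 = 4 d r$)
$o{\left(1,3 \right)} \left(-5\right) \left(-2\right) = 4 \cdot 3 \cdot 1 \left(-5\right) \left(-2\right) = 12 \left(-5\right) \left(-2\right) = \left(-60\right) \left(-2\right) = 120$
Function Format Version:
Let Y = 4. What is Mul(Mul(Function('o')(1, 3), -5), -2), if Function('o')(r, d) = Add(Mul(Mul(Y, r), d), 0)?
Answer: 120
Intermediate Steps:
Function('o')(r, d) = Mul(4, d, r) (Function('o')(r, d) = Add(Mul(Mul(4, r), d), 0) = Add(Mul(4, d, r), 0) = Mul(4, d, r))
Mul(Mul(Function('o')(1, 3), -5), -2) = Mul(Mul(Mul(4, 3, 1), -5), -2) = Mul(Mul(12, -5), -2) = Mul(-60, -2) = 120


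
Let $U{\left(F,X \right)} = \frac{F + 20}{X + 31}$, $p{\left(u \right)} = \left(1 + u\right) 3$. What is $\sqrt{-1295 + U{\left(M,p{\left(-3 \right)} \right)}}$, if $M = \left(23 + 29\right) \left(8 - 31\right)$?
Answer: $\frac{i \sqrt{33551}}{5} \approx 36.634 i$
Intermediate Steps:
$M = -1196$ ($M = 52 \left(-23\right) = -1196$)
$p{\left(u \right)} = 3 + 3 u$
$U{\left(F,X \right)} = \frac{20 + F}{31 + X}$
$\sqrt{-1295 + U{\left(M,p{\left(-3 \right)} \right)}} = \sqrt{-1295 + \frac{20 - 1196}{31 + \left(3 + 3 \left(-3\right)\right)}} = \sqrt{-1295 + \frac{1}{31 + \left(3 - 9\right)} \left(-1176\right)} = \sqrt{-1295 + \frac{1}{31 - 6} \left(-1176\right)} = \sqrt{-1295 + \frac{1}{25} \left(-1176\right)} = \sqrt{-1295 - \frac{1176}{25}} = \sqrt{- \frac{33551}{25}} = \frac{i \sqrt{33551}}{5}$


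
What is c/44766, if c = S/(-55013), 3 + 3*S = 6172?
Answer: -6169/7388135874 ≈ -8.3499e-7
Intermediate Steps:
S = 6169/3 (S = -1 + (1/3)*6172 = -1 + 6172/3 = 6169/3 ≈ 2056.3)
c = -6169/165039 (c = (6169/3)/(-55013) = (6169/3)*(-1/55013) = -6169/165039 ≈ -0.037379)
c/44766 = -6169/165039/44766 = -6169/165039*1/44766 = -6169/7388135874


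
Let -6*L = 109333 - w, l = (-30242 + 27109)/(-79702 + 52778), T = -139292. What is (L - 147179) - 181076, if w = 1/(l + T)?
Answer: -7796348838981449/22501768050 ≈ -3.4648e+5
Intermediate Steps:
l = 3133/26924 (l = -3133/(-26924) = -3133*(-1/26924) = 3133/26924 ≈ 0.11636)
w = -26924/3750294675 (w = 1/(3133/26924 - 139292) = 1/(-3750294675/26924) = -26924/3750294675 ≈ -7.1792e-6)
L = -410030967728699/22501768050 (L = -(109333 - 1*(-26924/3750294675))/6 = -(109333 + 26924/3750294675)/6 = -1/6*410030967728699/3750294675 = -410030967728699/22501768050 ≈ -18222.)
(L - 147179) - 181076 = (-410030967728699/22501768050 - 147179) - 181076 = -3721818687559649/22501768050 - 181076 = -7796348838981449/22501768050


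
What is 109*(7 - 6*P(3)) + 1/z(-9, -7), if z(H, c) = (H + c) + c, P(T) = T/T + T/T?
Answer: -12536/23 ≈ -545.04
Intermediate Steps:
P(T) = 2 (P(T) = 1 + 1 = 2)
z(H, c) = H + 2*c
109*(7 - 6*P(3)) + 1/z(-9, -7) = 109*(7 - 6*2) + 1/(-9 + 2*(-7)) = 109*(7 - 12) + 1/(-9 - 14) = 109*(-5) + 1/(-23) = -545 - 1/23 = -12536/23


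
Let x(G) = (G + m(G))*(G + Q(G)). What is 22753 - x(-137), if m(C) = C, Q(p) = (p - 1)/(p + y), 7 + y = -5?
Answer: -2165153/149 ≈ -14531.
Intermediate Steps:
y = -12 (y = -7 - 5 = -12)
Q(p) = (-1 + p)/(-12 + p) (Q(p) = (p - 1)/(p - 12) = (-1 + p)/(-12 + p))
x(G) = 2*G*(G + (-1 + G)/(-12 + G)) (x(G) = (G + G)*(G + (-1 + G)/(-12 + G)) = (2*G)*(G + (-1 + G)/(-12 + G)) = 2*G*(G + (-1 + G)/(-12 + G)))
22753 - x(-137) = 22753 - 2*(-137)*(-1 - 137 - 137*(-12 - 137))/(-12 - 137) = 22753 - 2*(-137)*(-1 - 137 - 137*(-149))/(-149) = 22753 - 2*(-137)*(-1)*(-1 - 137 + 20413)/149 = 22753 - 2*(-137)*(-1)*20275/149 = 22753 - 1*5555350/149 = 22753 - 5555350/149 = -2165153/149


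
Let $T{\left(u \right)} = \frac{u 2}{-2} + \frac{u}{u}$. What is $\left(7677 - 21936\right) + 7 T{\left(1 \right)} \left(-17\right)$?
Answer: $-14259$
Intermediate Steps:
$T{\left(u \right)} = 1 - u$ ($T{\left(u \right)} = 2 u \left(- \frac{1}{2}\right) + 1 = - u + 1 = 1 - u$)
$\left(7677 - 21936\right) + 7 T{\left(1 \right)} \left(-17\right) = \left(7677 - 21936\right) + 7 \left(1 - 1\right) \left(-17\right) = -14259 + 7 \left(1 - 1\right) \left(-17\right) = -14259 + 7 \cdot 0 \left(-17\right) = -14259 + 0 \left(-17\right) = -14259 + 0 = -14259$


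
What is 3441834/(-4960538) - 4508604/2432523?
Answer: -465718815699/182827617839 ≈ -2.5473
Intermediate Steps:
3441834/(-4960538) - 4508604/2432523 = 3441834*(-1/4960538) - 4508604*1/2432523 = -156447/225479 - 1502868/810841 = -465718815699/182827617839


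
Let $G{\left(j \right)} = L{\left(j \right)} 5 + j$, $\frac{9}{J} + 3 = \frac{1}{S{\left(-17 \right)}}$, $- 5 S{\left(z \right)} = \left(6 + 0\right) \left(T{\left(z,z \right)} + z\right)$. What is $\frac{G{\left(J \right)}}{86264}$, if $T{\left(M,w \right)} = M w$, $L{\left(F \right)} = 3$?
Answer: $\frac{58827}{422779864} \approx 0.00013914$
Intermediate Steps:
$S{\left(z \right)} = - \frac{6 z}{5} - \frac{6 z^{2}}{5}$ ($S{\left(z \right)} = - \frac{\left(6 + 0\right) \left(z z + z\right)}{5} = - \frac{6 \left(z^{2} + z\right)}{5} = - \frac{6 \left(z + z^{2}\right)}{5} = - \frac{6 z + 6 z^{2}}{5} = - \frac{6 z}{5} - \frac{6 z^{2}}{5}$)
$J = - \frac{14688}{4901}$ ($J = \frac{9}{-3 + \frac{1}{\frac{6}{5} \left(-17\right) \left(-1 - -17\right)}} = \frac{9}{-3 + \frac{1}{\frac{6}{5} \left(-17\right) \left(-1 + 17\right)}} = \frac{9}{-3 + \frac{1}{\frac{6}{5} \left(-17\right) 16}} = \frac{9}{-3 + \frac{1}{- \frac{1632}{5}}} = \frac{9}{-3 - \frac{5}{1632}} = \frac{9}{- \frac{4901}{1632}} = 9 \left(- \frac{1632}{4901}\right) = - \frac{14688}{4901} \approx -2.9969$)
$G{\left(j \right)} = 15 + j$ ($G{\left(j \right)} = 3 \cdot 5 + j = 15 + j$)
$\frac{G{\left(J \right)}}{86264} = \frac{15 - \frac{14688}{4901}}{86264} = \frac{58827}{4901} \cdot \frac{1}{86264} = \frac{58827}{422779864}$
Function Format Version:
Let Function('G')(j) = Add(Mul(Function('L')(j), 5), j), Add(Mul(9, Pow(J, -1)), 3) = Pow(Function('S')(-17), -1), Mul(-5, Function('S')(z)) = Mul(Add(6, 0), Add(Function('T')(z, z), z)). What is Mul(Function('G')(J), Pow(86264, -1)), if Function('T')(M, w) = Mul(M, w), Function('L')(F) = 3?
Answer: Rational(58827, 422779864) ≈ 0.00013914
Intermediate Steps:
Function('S')(z) = Add(Mul(Rational(-6, 5), z), Mul(Rational(-6, 5), Pow(z, 2))) (Function('S')(z) = Mul(Rational(-1, 5), Mul(Add(6, 0), Add(Mul(z, z), z))) = Mul(Rational(-1, 5), Mul(6, Add(Pow(z, 2), z))) = Mul(Rational(-1, 5), Mul(6, Add(z, Pow(z, 2)))) = Mul(Rational(-1, 5), Add(Mul(6, z), Mul(6, Pow(z, 2)))) = Add(Mul(Rational(-6, 5), z), Mul(Rational(-6, 5), Pow(z, 2))))
J = Rational(-14688, 4901) (J = Mul(9, Pow(Add(-3, Pow(Mul(Rational(6, 5), -17, Add(-1, Mul(-1, -17))), -1)), -1)) = Mul(9, Pow(Add(-3, Pow(Mul(Rational(6, 5), -17, Add(-1, 17)), -1)), -1)) = Mul(9, Pow(Add(-3, Pow(Mul(Rational(6, 5), -17, 16), -1)), -1)) = Mul(9, Pow(Add(-3, Pow(Rational(-1632, 5), -1)), -1)) = Mul(9, Pow(Add(-3, Rational(-5, 1632)), -1)) = Mul(9, Pow(Rational(-4901, 1632), -1)) = Mul(9, Rational(-1632, 4901)) = Rational(-14688, 4901) ≈ -2.9969)
Function('G')(j) = Add(15, j) (Function('G')(j) = Add(Mul(3, 5), j) = Add(15, j))
Mul(Function('G')(J), Pow(86264, -1)) = Mul(Add(15, Rational(-14688, 4901)), Pow(86264, -1)) = Mul(Rational(58827, 4901), Rational(1, 86264)) = Rational(58827, 422779864)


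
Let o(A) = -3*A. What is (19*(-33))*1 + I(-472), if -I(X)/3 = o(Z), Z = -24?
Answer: -843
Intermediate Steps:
I(X) = -216 (I(X) = -(-9)*(-24) = -3*72 = -216)
(19*(-33))*1 + I(-472) = (19*(-33))*1 - 216 = -627*1 - 216 = -627 - 216 = -843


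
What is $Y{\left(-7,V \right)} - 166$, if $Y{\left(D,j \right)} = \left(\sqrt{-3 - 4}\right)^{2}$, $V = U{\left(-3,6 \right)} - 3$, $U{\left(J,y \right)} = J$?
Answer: $-173$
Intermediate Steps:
$V = -6$ ($V = -3 - 3 = -6$)
$Y{\left(D,j \right)} = -7$ ($Y{\left(D,j \right)} = \left(\sqrt{-7}\right)^{2} = \left(i \sqrt{7}\right)^{2} = -7$)
$Y{\left(-7,V \right)} - 166 = -7 - 166 = -173$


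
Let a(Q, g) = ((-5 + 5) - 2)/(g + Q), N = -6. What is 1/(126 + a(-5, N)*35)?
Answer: 11/1456 ≈ 0.0075549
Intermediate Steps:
a(Q, g) = -2/(Q + g) (a(Q, g) = (0 - 2)/(Q + g) = -2/(Q + g))
1/(126 + a(-5, N)*35) = 1/(126 - 2/(-5 - 6)*35) = 1/(126 - 2/(-11)*35) = 1/(126 - 2*(-1/11)*35) = 1/(126 + (2/11)*35) = 1/(126 + 70/11) = 1/(1456/11) = 11/1456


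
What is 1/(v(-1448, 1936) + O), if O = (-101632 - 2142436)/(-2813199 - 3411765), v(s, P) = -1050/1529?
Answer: -2379492489/776258057 ≈ -3.0653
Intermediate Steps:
v(s, P) = -1050/1529 (v(s, P) = -1050*1/1529 = -1050/1529)
O = 561017/1556241 (O = -2244068/(-6224964) = -2244068*(-1/6224964) = 561017/1556241 ≈ 0.36050)
1/(v(-1448, 1936) + O) = 1/(-1050/1529 + 561017/1556241) = 1/(-776258057/2379492489) = -2379492489/776258057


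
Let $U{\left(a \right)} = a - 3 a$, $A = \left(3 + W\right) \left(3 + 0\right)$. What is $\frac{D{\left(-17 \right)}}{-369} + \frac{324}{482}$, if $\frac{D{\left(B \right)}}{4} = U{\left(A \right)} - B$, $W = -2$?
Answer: $\frac{49174}{88929} \approx 0.55296$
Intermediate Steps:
$A = 3$ ($A = \left(3 - 2\right) \left(3 + 0\right) = 1 \cdot 3 = 3$)
$U{\left(a \right)} = - 2 a$
$D{\left(B \right)} = -24 - 4 B$ ($D{\left(B \right)} = 4 \left(\left(-2\right) 3 - B\right) = 4 \left(-6 - B\right) = -24 - 4 B$)
$\frac{D{\left(-17 \right)}}{-369} + \frac{324}{482} = \frac{-24 - -68}{-369} + \frac{324}{482} = \left(-24 + 68\right) \left(- \frac{1}{369}\right) + 324 \cdot \frac{1}{482} = 44 \left(- \frac{1}{369}\right) + \frac{162}{241} = - \frac{44}{369} + \frac{162}{241} = \frac{49174}{88929}$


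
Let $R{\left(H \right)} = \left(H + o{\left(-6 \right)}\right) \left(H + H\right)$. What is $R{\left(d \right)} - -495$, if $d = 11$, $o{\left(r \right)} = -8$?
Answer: $561$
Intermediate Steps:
$R{\left(H \right)} = 2 H \left(-8 + H\right)$ ($R{\left(H \right)} = \left(H - 8\right) \left(H + H\right) = \left(-8 + H\right) 2 H = 2 H \left(-8 + H\right)$)
$R{\left(d \right)} - -495 = 2 \cdot 11 \left(-8 + 11\right) - -495 = 2 \cdot 11 \cdot 3 + 495 = 66 + 495 = 561$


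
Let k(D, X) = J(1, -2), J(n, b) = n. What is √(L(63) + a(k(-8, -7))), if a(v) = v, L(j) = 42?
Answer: √43 ≈ 6.5574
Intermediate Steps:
k(D, X) = 1
√(L(63) + a(k(-8, -7))) = √(42 + 1) = √43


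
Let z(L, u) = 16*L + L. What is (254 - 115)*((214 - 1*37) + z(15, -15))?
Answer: 60048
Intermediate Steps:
z(L, u) = 17*L
(254 - 115)*((214 - 1*37) + z(15, -15)) = (254 - 115)*((214 - 1*37) + 17*15) = 139*((214 - 37) + 255) = 139*(177 + 255) = 139*432 = 60048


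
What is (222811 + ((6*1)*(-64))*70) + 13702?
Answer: 209633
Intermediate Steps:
(222811 + ((6*1)*(-64))*70) + 13702 = (222811 + (6*(-64))*70) + 13702 = (222811 - 384*70) + 13702 = (222811 - 26880) + 13702 = 195931 + 13702 = 209633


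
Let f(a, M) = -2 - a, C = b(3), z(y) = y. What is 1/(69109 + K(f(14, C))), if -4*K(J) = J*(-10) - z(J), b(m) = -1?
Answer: 1/69065 ≈ 1.4479e-5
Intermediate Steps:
C = -1
K(J) = 11*J/4 (K(J) = -(J*(-10) - J)/4 = -(-10*J - J)/4 = -(-11)*J/4 = 11*J/4)
1/(69109 + K(f(14, C))) = 1/(69109 + 11*(-2 - 1*14)/4) = 1/(69109 + 11*(-2 - 14)/4) = 1/(69109 + (11/4)*(-16)) = 1/(69109 - 44) = 1/69065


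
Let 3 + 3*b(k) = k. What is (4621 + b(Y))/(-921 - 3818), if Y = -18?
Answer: -4614/4739 ≈ -0.97362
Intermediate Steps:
b(k) = -1 + k/3
(4621 + b(Y))/(-921 - 3818) = (4621 + (-1 + (1/3)*(-18)))/(-921 - 3818) = (4621 + (-1 - 6))/(-4739) = (4621 - 7)*(-1/4739) = 4614*(-1/4739) = -4614/4739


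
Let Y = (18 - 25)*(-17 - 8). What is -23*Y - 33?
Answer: -4058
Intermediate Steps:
Y = 175 (Y = -7*(-25) = 175)
-23*Y - 33 = -23*175 - 33 = -4025 - 33 = -4058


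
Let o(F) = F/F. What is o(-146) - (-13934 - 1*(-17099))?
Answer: -3164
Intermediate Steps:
o(F) = 1
o(-146) - (-13934 - 1*(-17099)) = 1 - (-13934 - 1*(-17099)) = 1 - (-13934 + 17099) = 1 - 1*3165 = 1 - 3165 = -3164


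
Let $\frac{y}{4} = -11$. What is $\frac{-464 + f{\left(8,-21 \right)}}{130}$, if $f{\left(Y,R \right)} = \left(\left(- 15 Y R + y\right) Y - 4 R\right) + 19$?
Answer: $\frac{19447}{130} \approx 149.59$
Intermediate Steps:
$y = -44$ ($y = 4 \left(-11\right) = -44$)
$f{\left(Y,R \right)} = 19 - 4 R + Y \left(-44 - 15 R Y\right)$ ($f{\left(Y,R \right)} = \left(\left(- 15 Y R - 44\right) Y - 4 R\right) + 19 = \left(\left(- 15 R Y - 44\right) Y - 4 R\right) + 19 = \left(\left(-44 - 15 R Y\right) Y - 4 R\right) + 19 = \left(Y \left(-44 - 15 R Y\right) - 4 R\right) + 19 = \left(- 4 R + Y \left(-44 - 15 R Y\right)\right) + 19 = 19 - 4 R + Y \left(-44 - 15 R Y\right)$)
$\frac{-464 + f{\left(8,-21 \right)}}{130} = \frac{-464 - \left(249 - 20160\right)}{130} = \frac{-464 + \left(19 - 352 + 84 - \left(-315\right) 64\right)}{130} = \frac{-464 + \left(19 - 352 + 84 + 20160\right)}{130} = \frac{-464 + 19911}{130} = \frac{1}{130} \cdot 19447 = \frac{19447}{130}$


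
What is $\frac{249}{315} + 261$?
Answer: $\frac{27488}{105} \approx 261.79$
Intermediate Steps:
$\frac{249}{315} + 261 = 249 \cdot \frac{1}{315} + 261 = \frac{83}{105} + 261 = \frac{27488}{105}$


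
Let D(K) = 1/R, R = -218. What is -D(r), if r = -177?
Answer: 1/218 ≈ 0.0045872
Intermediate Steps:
D(K) = -1/218 (D(K) = 1/(-218) = -1/218)
-D(r) = -1*(-1/218) = 1/218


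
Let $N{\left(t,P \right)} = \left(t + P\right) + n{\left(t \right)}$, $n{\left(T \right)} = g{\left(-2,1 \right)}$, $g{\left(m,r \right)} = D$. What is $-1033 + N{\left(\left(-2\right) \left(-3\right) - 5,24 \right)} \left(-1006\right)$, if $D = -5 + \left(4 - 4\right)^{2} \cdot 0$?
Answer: $-21153$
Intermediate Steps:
$D = -5$ ($D = -5 + 0^{2} \cdot 0 = -5 + 0 \cdot 0 = -5 + 0 = -5$)
$g{\left(m,r \right)} = -5$
$n{\left(T \right)} = -5$
$N{\left(t,P \right)} = -5 + P + t$ ($N{\left(t,P \right)} = \left(t + P\right) - 5 = \left(P + t\right) - 5 = -5 + P + t$)
$-1033 + N{\left(\left(-2\right) \left(-3\right) - 5,24 \right)} \left(-1006\right) = -1033 + \left(-5 + 24 - -1\right) \left(-1006\right) = -1033 + \left(-5 + 24 + \left(6 - 5\right)\right) \left(-1006\right) = -1033 + \left(-5 + 24 + 1\right) \left(-1006\right) = -1033 + 20 \left(-1006\right) = -1033 - 20120 = -21153$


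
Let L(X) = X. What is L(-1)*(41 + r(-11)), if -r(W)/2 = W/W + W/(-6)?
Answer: -106/3 ≈ -35.333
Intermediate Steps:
r(W) = -2 + W/3 (r(W) = -2*(W/W + W/(-6)) = -2*(1 + W*(-⅙)) = -2*(1 - W/6) = -2 + W/3)
L(-1)*(41 + r(-11)) = -(41 + (-2 + (⅓)*(-11))) = -(41 + (-2 - 11/3)) = -(41 - 17/3) = -1*106/3 = -106/3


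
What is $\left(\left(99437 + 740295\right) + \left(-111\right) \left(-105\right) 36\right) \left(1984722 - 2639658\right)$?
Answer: $-824768764032$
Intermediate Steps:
$\left(\left(99437 + 740295\right) + \left(-111\right) \left(-105\right) 36\right) \left(1984722 - 2639658\right) = \left(839732 + 11655 \cdot 36\right) \left(-654936\right) = \left(839732 + 419580\right) \left(-654936\right) = 1259312 \left(-654936\right) = -824768764032$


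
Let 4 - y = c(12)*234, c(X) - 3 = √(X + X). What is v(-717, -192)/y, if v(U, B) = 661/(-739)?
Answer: -230689/305554330 + 77337*√6/152777165 ≈ 0.00048497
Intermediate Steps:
c(X) = 3 + √2*√X (c(X) = 3 + √(X + X) = 3 + √(2*X) = 3 + √2*√X)
v(U, B) = -661/739 (v(U, B) = 661*(-1/739) = -661/739)
y = -698 - 468*√6 (y = 4 - (3 + √2*√12)*234 = 4 - (3 + √2*(2*√3))*234 = 4 - (3 + 2*√6)*234 = 4 - (702 + 468*√6) = 4 + (-702 - 468*√6) = -698 - 468*√6 ≈ -1844.4)
v(-717, -192)/y = -661/(739*(-698 - 468*√6))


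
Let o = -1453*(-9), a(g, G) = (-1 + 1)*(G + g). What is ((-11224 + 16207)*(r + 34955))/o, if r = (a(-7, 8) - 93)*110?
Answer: 41068225/4359 ≈ 9421.5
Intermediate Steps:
a(g, G) = 0 (a(g, G) = 0*(G + g) = 0)
r = -10230 (r = (0 - 93)*110 = -93*110 = -10230)
o = 13077
((-11224 + 16207)*(r + 34955))/o = ((-11224 + 16207)*(-10230 + 34955))/13077 = (4983*24725)*(1/13077) = 123204675*(1/13077) = 41068225/4359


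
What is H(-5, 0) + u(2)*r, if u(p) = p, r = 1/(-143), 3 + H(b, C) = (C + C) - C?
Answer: -431/143 ≈ -3.0140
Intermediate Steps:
H(b, C) = -3 + C (H(b, C) = -3 + ((C + C) - C) = -3 + (2*C - C) = -3 + C)
r = -1/143 ≈ -0.0069930
H(-5, 0) + u(2)*r = (-3 + 0) + 2*(-1/143) = -3 - 2/143 = -431/143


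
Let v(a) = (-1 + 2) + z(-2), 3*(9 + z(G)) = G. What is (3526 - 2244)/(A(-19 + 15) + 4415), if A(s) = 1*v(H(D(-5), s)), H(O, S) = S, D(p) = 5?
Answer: 3846/13219 ≈ 0.29095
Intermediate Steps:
z(G) = -9 + G/3
v(a) = -26/3 (v(a) = (-1 + 2) + (-9 + (⅓)*(-2)) = 1 + (-9 - ⅔) = 1 - 29/3 = -26/3)
A(s) = -26/3 (A(s) = 1*(-26/3) = -26/3)
(3526 - 2244)/(A(-19 + 15) + 4415) = (3526 - 2244)/(-26/3 + 4415) = 1282/(13219/3) = 1282*(3/13219) = 3846/13219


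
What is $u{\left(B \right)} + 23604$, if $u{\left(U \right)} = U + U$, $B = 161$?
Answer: $23926$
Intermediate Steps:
$u{\left(U \right)} = 2 U$
$u{\left(B \right)} + 23604 = 2 \cdot 161 + 23604 = 322 + 23604 = 23926$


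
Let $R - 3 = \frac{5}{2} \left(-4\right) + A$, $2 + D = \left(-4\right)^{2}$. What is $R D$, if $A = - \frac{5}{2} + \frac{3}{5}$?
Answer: $- \frac{623}{5} \approx -124.6$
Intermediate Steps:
$A = - \frac{19}{10}$ ($A = \left(-5\right) \frac{1}{2} + 3 \cdot \frac{1}{5} = - \frac{5}{2} + \frac{3}{5} = - \frac{19}{10} \approx -1.9$)
$D = 14$ ($D = -2 + \left(-4\right)^{2} = -2 + 16 = 14$)
$R = - \frac{89}{10}$ ($R = 3 + \left(\frac{5}{2} \left(-4\right) - \frac{19}{10}\right) = 3 - \frac{119}{10} = - \frac{89}{10} \approx -8.9$)
$R D = \left(- \frac{89}{10}\right) 14 = - \frac{623}{5}$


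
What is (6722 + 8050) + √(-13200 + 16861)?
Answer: 14772 + √3661 ≈ 14833.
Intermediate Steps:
(6722 + 8050) + √(-13200 + 16861) = 14772 + √3661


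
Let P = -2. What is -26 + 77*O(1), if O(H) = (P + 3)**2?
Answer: 51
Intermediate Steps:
O(H) = 1 (O(H) = (-2 + 3)**2 = 1**2 = 1)
-26 + 77*O(1) = -26 + 77*1 = -26 + 77 = 51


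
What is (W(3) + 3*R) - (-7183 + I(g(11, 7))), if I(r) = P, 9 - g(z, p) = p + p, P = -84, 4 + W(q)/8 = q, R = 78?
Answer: 7493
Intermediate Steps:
W(q) = -32 + 8*q
g(z, p) = 9 - 2*p (g(z, p) = 9 - (p + p) = 9 - 2*p)
I(r) = -84
(W(3) + 3*R) - (-7183 + I(g(11, 7))) = ((-32 + 8*3) + 3*78) - (-7183 - 84) = ((-32 + 24) + 234) - 1*(-7267) = (-8 + 234) + 7267 = 226 + 7267 = 7493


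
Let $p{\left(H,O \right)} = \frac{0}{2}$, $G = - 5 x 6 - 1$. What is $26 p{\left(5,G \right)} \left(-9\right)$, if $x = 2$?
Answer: $0$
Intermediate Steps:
$G = -61$ ($G = - 5 \cdot 2 \cdot 6 - 1 = \left(-5\right) 12 - 1 = -60 - 1 = -61$)
$p{\left(H,O \right)} = 0$ ($p{\left(H,O \right)} = 0 \cdot \frac{1}{2} = 0$)
$26 p{\left(5,G \right)} \left(-9\right) = 26 \cdot 0 \left(-9\right) = 0 \left(-9\right) = 0$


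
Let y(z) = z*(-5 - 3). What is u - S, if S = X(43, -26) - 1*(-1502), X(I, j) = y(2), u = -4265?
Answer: -5751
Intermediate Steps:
y(z) = -8*z (y(z) = z*(-8) = -8*z)
X(I, j) = -16 (X(I, j) = -8*2 = -16)
S = 1486 (S = -16 - 1*(-1502) = -16 + 1502 = 1486)
u - S = -4265 - 1*1486 = -4265 - 1486 = -5751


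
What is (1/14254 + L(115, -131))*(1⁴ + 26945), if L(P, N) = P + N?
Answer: -3072692799/7127 ≈ -4.3113e+5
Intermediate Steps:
L(P, N) = N + P
(1/14254 + L(115, -131))*(1⁴ + 26945) = (1/14254 + (-131 + 115))*(1⁴ + 26945) = (1/14254 - 16)*(1 + 26945) = -228063/14254*26946 = -3072692799/7127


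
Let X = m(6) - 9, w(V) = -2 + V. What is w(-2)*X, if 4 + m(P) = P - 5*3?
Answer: 88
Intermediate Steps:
m(P) = -19 + P (m(P) = -4 + (P - 5*3) = -4 + (P - 15) = -4 + (-15 + P) = -19 + P)
X = -22 (X = (-19 + 6) - 9 = -13 - 9 = -22)
w(-2)*X = (-2 - 2)*(-22) = -4*(-22) = 88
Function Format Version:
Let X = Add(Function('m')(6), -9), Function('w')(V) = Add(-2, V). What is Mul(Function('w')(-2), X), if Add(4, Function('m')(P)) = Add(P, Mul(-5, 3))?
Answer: 88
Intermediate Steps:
Function('m')(P) = Add(-19, P) (Function('m')(P) = Add(-4, Add(P, Mul(-5, 3))) = Add(-4, Add(P, -15)) = Add(-4, Add(-15, P)) = Add(-19, P))
X = -22 (X = Add(Add(-19, 6), -9) = Add(-13, -9) = -22)
Mul(Function('w')(-2), X) = Mul(Add(-2, -2), -22) = Mul(-4, -22) = 88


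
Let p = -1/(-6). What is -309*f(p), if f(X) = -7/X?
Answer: 12978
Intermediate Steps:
p = ⅙ (p = -1*(-⅙) = ⅙ ≈ 0.16667)
-309*f(p) = -(-2163)/⅙ = -(-2163)*6 = -309*(-42) = 12978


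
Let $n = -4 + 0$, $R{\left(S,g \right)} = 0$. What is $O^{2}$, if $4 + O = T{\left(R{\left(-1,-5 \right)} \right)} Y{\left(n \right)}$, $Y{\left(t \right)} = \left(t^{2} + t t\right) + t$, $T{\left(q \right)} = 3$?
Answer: $6400$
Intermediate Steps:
$n = -4$
$Y{\left(t \right)} = t + 2 t^{2}$ ($Y{\left(t \right)} = \left(t^{2} + t^{2}\right) + t = 2 t^{2} + t = t + 2 t^{2}$)
$O = 80$ ($O = -4 + 3 \left(- 4 \left(1 + 2 \left(-4\right)\right)\right) = -4 + 3 \left(- 4 \left(1 - 8\right)\right) = -4 + 3 \left(\left(-4\right) \left(-7\right)\right) = -4 + 3 \cdot 28 = -4 + 84 = 80$)
$O^{2} = 80^{2} = 6400$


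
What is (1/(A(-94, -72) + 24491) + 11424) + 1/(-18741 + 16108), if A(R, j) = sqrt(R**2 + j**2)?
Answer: 18041470224172654/1579260395613 - 2*sqrt(3505)/599795061 ≈ 11424.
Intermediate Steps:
(1/(A(-94, -72) + 24491) + 11424) + 1/(-18741 + 16108) = (1/(sqrt((-94)**2 + (-72)**2) + 24491) + 11424) + 1/(-18741 + 16108) = (1/(sqrt(8836 + 5184) + 24491) + 11424) + 1/(-2633) = (1/(sqrt(14020) + 24491) + 11424) - 1/2633 = (1/(2*sqrt(3505) + 24491) + 11424) - 1/2633 = (1/(24491 + 2*sqrt(3505)) + 11424) - 1/2633 = (11424 + 1/(24491 + 2*sqrt(3505))) - 1/2633 = 30079391/2633 + 1/(24491 + 2*sqrt(3505))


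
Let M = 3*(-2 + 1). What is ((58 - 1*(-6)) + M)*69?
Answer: 4209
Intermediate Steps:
M = -3 (M = 3*(-1) = -3)
((58 - 1*(-6)) + M)*69 = ((58 - 1*(-6)) - 3)*69 = ((58 + 6) - 3)*69 = (64 - 3)*69 = 61*69 = 4209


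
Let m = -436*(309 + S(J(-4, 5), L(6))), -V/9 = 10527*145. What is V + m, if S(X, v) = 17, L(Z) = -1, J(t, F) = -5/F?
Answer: -13879871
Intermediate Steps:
V = -13737735 (V = -94743*145 = -9*1526415 = -13737735)
m = -142136 (m = -436*(309 + 17) = -436*326 = -142136)
V + m = -13737735 - 142136 = -13879871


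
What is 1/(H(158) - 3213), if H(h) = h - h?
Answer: -1/3213 ≈ -0.00031124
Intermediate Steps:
H(h) = 0
1/(H(158) - 3213) = 1/(0 - 3213) = 1/(-3213) = -1/3213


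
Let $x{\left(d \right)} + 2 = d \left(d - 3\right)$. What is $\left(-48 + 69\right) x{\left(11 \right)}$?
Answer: $1806$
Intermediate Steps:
$x{\left(d \right)} = -2 + d \left(-3 + d\right)$ ($x{\left(d \right)} = -2 + d \left(d - 3\right) = -2 + d \left(-3 + d\right)$)
$\left(-48 + 69\right) x{\left(11 \right)} = \left(-48 + 69\right) \left(-2 + 11^{2} - 33\right) = 21 \left(-2 + 121 - 33\right) = 21 \cdot 86 = 1806$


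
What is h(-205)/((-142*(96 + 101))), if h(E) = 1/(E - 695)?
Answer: 1/25176600 ≈ 3.9719e-8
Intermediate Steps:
h(E) = 1/(-695 + E)
h(-205)/((-142*(96 + 101))) = 1/((-695 - 205)*((-142*(96 + 101)))) = 1/((-900)*((-142*197))) = -1/900/(-27974) = -1/900*(-1/27974) = 1/25176600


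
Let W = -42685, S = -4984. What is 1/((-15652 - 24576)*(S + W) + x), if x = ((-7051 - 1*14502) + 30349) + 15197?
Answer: 1/1917652525 ≈ 5.2147e-10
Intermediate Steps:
x = 23993 (x = ((-7051 - 14502) + 30349) + 15197 = (-21553 + 30349) + 15197 = 8796 + 15197 = 23993)
1/((-15652 - 24576)*(S + W) + x) = 1/((-15652 - 24576)*(-4984 - 42685) + 23993) = 1/(-40228*(-47669) + 23993) = 1/(1917628532 + 23993) = 1/1917652525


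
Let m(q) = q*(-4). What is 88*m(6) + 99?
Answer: -2013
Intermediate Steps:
m(q) = -4*q
88*m(6) + 99 = 88*(-4*6) + 99 = 88*(-24) + 99 = -2112 + 99 = -2013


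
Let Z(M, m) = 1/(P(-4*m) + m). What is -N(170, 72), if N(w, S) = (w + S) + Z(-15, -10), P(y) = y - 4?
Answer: -6293/26 ≈ -242.04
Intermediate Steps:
P(y) = -4 + y
Z(M, m) = 1/(-4 - 3*m) (Z(M, m) = 1/((-4 - 4*m) + m) = 1/(-4 - 3*m))
N(w, S) = 1/26 + S + w (N(w, S) = (w + S) - 1/(4 + 3*(-10)) = (S + w) - 1/(4 - 30) = (S + w) - 1/(-26) = (S + w) - 1*(-1/26) = (S + w) + 1/26 = 1/26 + S + w)
-N(170, 72) = -(1/26 + 72 + 170) = -1*6293/26 = -6293/26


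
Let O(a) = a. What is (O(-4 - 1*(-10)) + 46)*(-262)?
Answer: -13624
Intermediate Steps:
(O(-4 - 1*(-10)) + 46)*(-262) = ((-4 - 1*(-10)) + 46)*(-262) = ((-4 + 10) + 46)*(-262) = (6 + 46)*(-262) = 52*(-262) = -13624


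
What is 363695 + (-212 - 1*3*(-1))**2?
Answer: 407376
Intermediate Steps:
363695 + (-212 - 1*3*(-1))**2 = 363695 + (-212 - 3*(-1))**2 = 363695 + (-212 + 3)**2 = 363695 + (-209)**2 = 363695 + 43681 = 407376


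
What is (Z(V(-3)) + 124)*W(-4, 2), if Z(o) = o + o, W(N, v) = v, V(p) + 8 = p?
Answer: 204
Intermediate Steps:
V(p) = -8 + p
Z(o) = 2*o
(Z(V(-3)) + 124)*W(-4, 2) = (2*(-8 - 3) + 124)*2 = (2*(-11) + 124)*2 = (-22 + 124)*2 = 102*2 = 204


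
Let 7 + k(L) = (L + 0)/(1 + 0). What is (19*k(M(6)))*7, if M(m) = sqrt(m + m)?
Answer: -931 + 266*sqrt(3) ≈ -470.27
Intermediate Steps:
M(m) = sqrt(2)*sqrt(m) (M(m) = sqrt(2*m) = sqrt(2)*sqrt(m))
k(L) = -7 + L (k(L) = -7 + (L + 0)/(1 + 0) = -7 + L/1 = -7 + L*1 = -7 + L)
(19*k(M(6)))*7 = (19*(-7 + sqrt(2)*sqrt(6)))*7 = (19*(-7 + 2*sqrt(3)))*7 = (-133 + 38*sqrt(3))*7 = -931 + 266*sqrt(3)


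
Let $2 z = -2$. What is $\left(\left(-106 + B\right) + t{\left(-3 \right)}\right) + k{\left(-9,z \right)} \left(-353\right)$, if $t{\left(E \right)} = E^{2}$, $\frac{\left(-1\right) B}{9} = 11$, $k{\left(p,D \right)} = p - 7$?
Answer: $5452$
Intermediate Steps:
$z = -1$ ($z = \frac{1}{2} \left(-2\right) = -1$)
$k{\left(p,D \right)} = -7 + p$
$B = -99$ ($B = \left(-9\right) 11 = -99$)
$\left(\left(-106 + B\right) + t{\left(-3 \right)}\right) + k{\left(-9,z \right)} \left(-353\right) = \left(\left(-106 - 99\right) + \left(-3\right)^{2}\right) + \left(-7 - 9\right) \left(-353\right) = \left(-205 + 9\right) - -5648 = -196 + 5648 = 5452$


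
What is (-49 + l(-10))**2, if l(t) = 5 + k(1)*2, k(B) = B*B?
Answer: 1764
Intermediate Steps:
k(B) = B**2
l(t) = 7 (l(t) = 5 + 1**2*2 = 5 + 1*2 = 5 + 2 = 7)
(-49 + l(-10))**2 = (-49 + 7)**2 = (-42)**2 = 1764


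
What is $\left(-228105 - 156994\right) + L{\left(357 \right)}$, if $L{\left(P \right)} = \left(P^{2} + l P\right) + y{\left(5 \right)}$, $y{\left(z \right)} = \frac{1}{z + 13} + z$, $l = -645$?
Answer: $- \frac{8782379}{18} \approx -4.8791 \cdot 10^{5}$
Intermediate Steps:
$y{\left(z \right)} = z + \frac{1}{13 + z}$ ($y{\left(z \right)} = \frac{1}{13 + z} + z = z + \frac{1}{13 + z}$)
$L{\left(P \right)} = \frac{91}{18} + P^{2} - 645 P$ ($L{\left(P \right)} = \left(P^{2} - 645 P\right) + \frac{1 + 5^{2} + 13 \cdot 5}{13 + 5} = \left(P^{2} - 645 P\right) + \frac{1 + 25 + 65}{18} = \left(P^{2} - 645 P\right) + \frac{1}{18} \cdot 91 = \left(P^{2} - 645 P\right) + \frac{91}{18} = \frac{91}{18} + P^{2} - 645 P$)
$\left(-228105 - 156994\right) + L{\left(357 \right)} = \left(-228105 - 156994\right) + \left(\frac{91}{18} + 357^{2} - 230265\right) = -385099 + \left(\frac{91}{18} + 127449 - 230265\right) = -385099 - \frac{1850597}{18} = - \frac{8782379}{18}$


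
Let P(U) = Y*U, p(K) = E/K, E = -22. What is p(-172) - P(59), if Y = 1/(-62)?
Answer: 1439/1333 ≈ 1.0795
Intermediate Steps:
Y = -1/62 ≈ -0.016129
p(K) = -22/K
P(U) = -U/62
p(-172) - P(59) = -22/(-172) - (-1)*59/62 = -22*(-1/172) - 1*(-59/62) = 11/86 + 59/62 = 1439/1333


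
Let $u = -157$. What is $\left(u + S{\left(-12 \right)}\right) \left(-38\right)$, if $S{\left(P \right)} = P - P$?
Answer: $5966$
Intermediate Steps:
$S{\left(P \right)} = 0$
$\left(u + S{\left(-12 \right)}\right) \left(-38\right) = \left(-157 + 0\right) \left(-38\right) = \left(-157\right) \left(-38\right) = 5966$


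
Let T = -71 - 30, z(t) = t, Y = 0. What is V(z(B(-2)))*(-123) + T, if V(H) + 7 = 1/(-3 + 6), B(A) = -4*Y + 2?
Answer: 719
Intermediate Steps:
B(A) = 2 (B(A) = -4*0 + 2 = 0 + 2 = 2)
T = -101
V(H) = -20/3 (V(H) = -7 + 1/(-3 + 6) = -7 + 1/3 = -20/3)
V(z(B(-2)))*(-123) + T = -20/3*(-123) - 101 = 820 - 101 = 719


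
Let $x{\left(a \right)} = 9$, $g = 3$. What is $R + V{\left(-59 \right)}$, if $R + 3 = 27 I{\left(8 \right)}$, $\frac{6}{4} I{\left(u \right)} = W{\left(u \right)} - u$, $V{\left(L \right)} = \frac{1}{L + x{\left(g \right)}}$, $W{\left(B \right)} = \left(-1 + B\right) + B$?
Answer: $\frac{6149}{50} \approx 122.98$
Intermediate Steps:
$W{\left(B \right)} = -1 + 2 B$
$V{\left(L \right)} = \frac{1}{9 + L}$ ($V{\left(L \right)} = \frac{1}{L + 9} = \frac{1}{9 + L}$)
$I{\left(u \right)} = - \frac{2}{3} + \frac{2 u}{3}$ ($I{\left(u \right)} = \frac{2 \left(\left(-1 + 2 u\right) - u\right)}{3} = \frac{2 \left(-1 + u\right)}{3} = - \frac{2}{3} + \frac{2 u}{3}$)
$R = 123$ ($R = -3 + 27 \left(- \frac{2}{3} + \frac{2}{3} \cdot 8\right) = -3 + 27 \left(- \frac{2}{3} + \frac{16}{3}\right) = -3 + 27 \cdot \frac{14}{3} = -3 + 126 = 123$)
$R + V{\left(-59 \right)} = 123 + \frac{1}{9 - 59} = 123 + \frac{1}{-50} = 123 - \frac{1}{50} = \frac{6149}{50}$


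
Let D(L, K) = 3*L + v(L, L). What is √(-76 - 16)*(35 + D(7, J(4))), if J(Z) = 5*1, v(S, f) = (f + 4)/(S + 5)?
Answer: 683*I*√23/6 ≈ 545.93*I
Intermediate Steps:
v(S, f) = (4 + f)/(5 + S)
J(Z) = 5
D(L, K) = 3*L + (4 + L)/(5 + L)
√(-76 - 16)*(35 + D(7, J(4))) = √(-76 - 16)*(35 + (4 + 7 + 3*7*(5 + 7))/(5 + 7)) = √(-92)*(35 + (4 + 7 + 3*7*12)/12) = (2*I*√23)*(35 + (4 + 7 + 252)/12) = (2*I*√23)*(35 + (1/12)*263) = (2*I*√23)*(35 + 263/12) = (2*I*√23)*(683/12) = 683*I*√23/6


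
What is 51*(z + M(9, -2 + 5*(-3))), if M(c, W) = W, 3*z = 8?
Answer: -731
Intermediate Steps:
z = 8/3 (z = (⅓)*8 = 8/3 ≈ 2.6667)
51*(z + M(9, -2 + 5*(-3))) = 51*(8/3 + (-2 + 5*(-3))) = 51*(8/3 + (-2 - 15)) = 51*(8/3 - 17) = 51*(-43/3) = -731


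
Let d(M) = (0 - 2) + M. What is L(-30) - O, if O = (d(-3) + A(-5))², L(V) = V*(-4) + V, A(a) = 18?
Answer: -79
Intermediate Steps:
L(V) = -3*V (L(V) = -4*V + V = -3*V)
d(M) = -2 + M
O = 169 (O = ((-2 - 3) + 18)² = (-5 + 18)² = 13² = 169)
L(-30) - O = -3*(-30) - 1*169 = 90 - 169 = -79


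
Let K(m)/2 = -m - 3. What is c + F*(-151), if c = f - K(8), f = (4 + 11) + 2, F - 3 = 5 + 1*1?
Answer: -1320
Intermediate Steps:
F = 9 (F = 3 + (5 + 1*1) = 3 + (5 + 1) = 3 + 6 = 9)
K(m) = -6 - 2*m (K(m) = 2*(-m - 3) = 2*(-3 - m) = -6 - 2*m)
f = 17 (f = 15 + 2 = 17)
c = 39 (c = 17 - (-6 - 2*8) = 17 - (-6 - 16) = 17 - 1*(-22) = 17 + 22 = 39)
c + F*(-151) = 39 + 9*(-151) = 39 - 1359 = -1320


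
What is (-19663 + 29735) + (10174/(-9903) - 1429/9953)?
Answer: 992626825039/98564559 ≈ 10071.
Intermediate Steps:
(-19663 + 29735) + (10174/(-9903) - 1429/9953) = 10072 + (10174*(-1/9903) - 1429*1/9953) = 10072 + (-10174/9903 - 1429/9953) = 10072 - 115413209/98564559 = 992626825039/98564559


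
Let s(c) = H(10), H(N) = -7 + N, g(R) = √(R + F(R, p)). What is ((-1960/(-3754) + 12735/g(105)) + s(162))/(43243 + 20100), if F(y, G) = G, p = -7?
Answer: 6611/118894811 + 12735*√2/886802 ≈ 0.020365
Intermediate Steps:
g(R) = √(-7 + R) (g(R) = √(R - 7) = √(-7 + R))
s(c) = 3 (s(c) = -7 + 10 = 3)
((-1960/(-3754) + 12735/g(105)) + s(162))/(43243 + 20100) = ((-1960/(-3754) + 12735/(√(-7 + 105))) + 3)/(43243 + 20100) = ((-1960*(-1/3754) + 12735/(√98)) + 3)/63343 = ((980/1877 + 12735/((7*√2))) + 3)*(1/63343) = ((980/1877 + 12735*(√2/14)) + 3)*(1/63343) = ((980/1877 + 12735*√2/14) + 3)*(1/63343) = (6611/1877 + 12735*√2/14)*(1/63343) = 6611/118894811 + 12735*√2/886802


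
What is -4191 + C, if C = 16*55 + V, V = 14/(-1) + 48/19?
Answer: -63127/19 ≈ -3322.5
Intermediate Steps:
V = -218/19 (V = 14*(-1) + 48*(1/19) = -14 + 48/19 = -218/19 ≈ -11.474)
C = 16502/19 (C = 16*55 - 218/19 = 880 - 218/19 = 16502/19 ≈ 868.53)
-4191 + C = -4191 + 16502/19 = -63127/19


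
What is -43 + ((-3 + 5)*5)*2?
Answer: -23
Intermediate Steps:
-43 + ((-3 + 5)*5)*2 = -43 + (2*5)*2 = -43 + 10*2 = -43 + 20 = -23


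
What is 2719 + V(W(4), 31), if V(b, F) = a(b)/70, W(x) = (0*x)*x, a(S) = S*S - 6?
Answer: 95162/35 ≈ 2718.9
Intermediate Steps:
a(S) = -6 + S² (a(S) = S² - 6 = -6 + S²)
W(x) = 0 (W(x) = 0*x = 0)
V(b, F) = -3/35 + b²/70 (V(b, F) = (-6 + b²)/70 = (-6 + b²)*(1/70) = -3/35 + b²/70)
2719 + V(W(4), 31) = 2719 + (-3/35 + (1/70)*0²) = 2719 + (-3/35 + (1/70)*0) = 2719 + (-3/35 + 0) = 2719 - 3/35 = 95162/35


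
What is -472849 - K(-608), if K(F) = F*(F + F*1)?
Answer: -1212177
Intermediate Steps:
K(F) = 2*F² (K(F) = F*(F + F) = F*(2*F) = 2*F²)
-472849 - K(-608) = -472849 - 2*(-608)² = -472849 - 2*369664 = -472849 - 1*739328 = -472849 - 739328 = -1212177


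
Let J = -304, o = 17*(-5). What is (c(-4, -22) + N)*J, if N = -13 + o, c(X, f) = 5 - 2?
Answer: 28880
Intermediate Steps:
o = -85
c(X, f) = 3
N = -98 (N = -13 - 85 = -98)
(c(-4, -22) + N)*J = (3 - 98)*(-304) = -95*(-304) = 28880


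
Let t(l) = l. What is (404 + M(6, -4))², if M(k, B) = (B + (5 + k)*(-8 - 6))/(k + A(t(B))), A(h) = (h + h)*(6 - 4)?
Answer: 4405801/25 ≈ 1.7623e+5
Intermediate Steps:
A(h) = 4*h (A(h) = (2*h)*2 = 4*h)
M(k, B) = (-70 + B - 14*k)/(k + 4*B) (M(k, B) = (B + (5 + k)*(-8 - 6))/(k + 4*B) = (B + (5 + k)*(-14))/(k + 4*B) = (B + (-70 - 14*k))/(k + 4*B) = (-70 + B - 14*k)/(k + 4*B))
(404 + M(6, -4))² = (404 + (-70 - 4 - 14*6)/(6 + 4*(-4)))² = (404 + (-70 - 4 - 84)/(6 - 16))² = (404 - 158/(-10))² = (404 - ⅒*(-158))² = (404 + 79/5)² = (2099/5)² = 4405801/25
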